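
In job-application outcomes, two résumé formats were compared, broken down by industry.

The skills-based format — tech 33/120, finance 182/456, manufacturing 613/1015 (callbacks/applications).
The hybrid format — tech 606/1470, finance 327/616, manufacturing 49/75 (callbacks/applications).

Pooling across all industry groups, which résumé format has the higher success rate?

the skills-based format

Tech: the skills-based format 33/120 = 27.5%, the hybrid format 606/1470 = 41.2% → the hybrid format
Finance: the skills-based format 182/456 = 39.9%, the hybrid format 327/616 = 53.1% → the hybrid format
Manufacturing: the skills-based format 613/1015 = 60.4%, the hybrid format 49/75 = 65.3% → the hybrid format
Overall: the skills-based format 828/1591 = 52.0%, the hybrid format 982/2161 = 45.4% → the skills-based format
(The hybrid format wins every industry group but the skills-based format wins overall — the hybrid format's applications skew toward the low-rate tech group.)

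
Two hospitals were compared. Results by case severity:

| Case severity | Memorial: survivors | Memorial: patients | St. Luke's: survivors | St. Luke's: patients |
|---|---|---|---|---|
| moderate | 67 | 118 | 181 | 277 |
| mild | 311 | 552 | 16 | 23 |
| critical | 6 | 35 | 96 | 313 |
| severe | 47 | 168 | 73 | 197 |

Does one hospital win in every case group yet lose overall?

Moderate: Memorial 67/118 = 56.8%, St. Luke's 181/277 = 65.3% → St. Luke's
Mild: Memorial 311/552 = 56.3%, St. Luke's 16/23 = 69.6% → St. Luke's
Critical: Memorial 6/35 = 17.1%, St. Luke's 96/313 = 30.7% → St. Luke's
Severe: Memorial 47/168 = 28.0%, St. Luke's 73/197 = 37.1% → St. Luke's
Overall: Memorial 431/873 = 49.4%, St. Luke's 366/810 = 45.2% → Memorial
St. Luke's wins each case group but Memorial wins overall — the comparison reverses. St. Luke's's patients skew toward critical, which has a lower base rate.

Yes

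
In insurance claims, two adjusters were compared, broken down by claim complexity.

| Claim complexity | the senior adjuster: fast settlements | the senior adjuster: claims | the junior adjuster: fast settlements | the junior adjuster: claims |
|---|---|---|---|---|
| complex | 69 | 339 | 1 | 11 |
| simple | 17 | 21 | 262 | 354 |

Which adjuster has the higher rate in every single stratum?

Complex: the senior adjuster 69/339 = 20.4%, the junior adjuster 1/11 = 9.1% → the senior adjuster
Simple: the senior adjuster 17/21 = 81.0%, the junior adjuster 262/354 = 74.0% → the senior adjuster
The senior adjuster has the higher rate in both groups.

the senior adjuster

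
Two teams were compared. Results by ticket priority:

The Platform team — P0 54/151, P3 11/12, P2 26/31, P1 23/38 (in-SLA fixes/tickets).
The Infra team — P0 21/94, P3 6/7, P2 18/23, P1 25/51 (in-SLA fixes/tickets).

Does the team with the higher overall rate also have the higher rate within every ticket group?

Yes

P0: the Platform team 54/151 = 35.8%, the Infra team 21/94 = 22.3% → the Platform team
P3: the Platform team 11/12 = 91.7%, the Infra team 6/7 = 85.7% → the Platform team
P2: the Platform team 26/31 = 83.9%, the Infra team 18/23 = 78.3% → the Platform team
P1: the Platform team 23/38 = 60.5%, the Infra team 25/51 = 49.0% → the Platform team
Overall: the Platform team 114/232 = 49.1%, the Infra team 70/175 = 40.0% → the Platform team
The Platform team wins overall and in every ticket group — no reversal.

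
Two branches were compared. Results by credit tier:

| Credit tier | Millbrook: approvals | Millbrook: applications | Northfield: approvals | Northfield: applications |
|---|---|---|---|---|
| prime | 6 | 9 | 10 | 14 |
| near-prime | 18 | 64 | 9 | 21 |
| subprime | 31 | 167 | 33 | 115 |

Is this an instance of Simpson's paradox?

Prime: Millbrook 6/9 = 66.7%, Northfield 10/14 = 71.4% → Northfield
Near-prime: Millbrook 18/64 = 28.1%, Northfield 9/21 = 42.9% → Northfield
Subprime: Millbrook 31/167 = 18.6%, Northfield 33/115 = 28.7% → Northfield
Overall: Millbrook 55/240 = 22.9%, Northfield 52/150 = 34.7% → Northfield
Northfield wins overall and in every credit group — no reversal.

No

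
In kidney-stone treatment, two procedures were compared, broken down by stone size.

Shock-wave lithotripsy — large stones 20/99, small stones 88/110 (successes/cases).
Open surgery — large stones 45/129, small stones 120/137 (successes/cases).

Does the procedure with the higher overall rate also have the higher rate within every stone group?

Yes

Large stones: shock-wave lithotripsy 20/99 = 20.2%, open surgery 45/129 = 34.9% → open surgery
Small stones: shock-wave lithotripsy 88/110 = 80.0%, open surgery 120/137 = 87.6% → open surgery
Overall: shock-wave lithotripsy 108/209 = 51.7%, open surgery 165/266 = 62.0% → open surgery
Open surgery wins overall and in every stone group — no reversal.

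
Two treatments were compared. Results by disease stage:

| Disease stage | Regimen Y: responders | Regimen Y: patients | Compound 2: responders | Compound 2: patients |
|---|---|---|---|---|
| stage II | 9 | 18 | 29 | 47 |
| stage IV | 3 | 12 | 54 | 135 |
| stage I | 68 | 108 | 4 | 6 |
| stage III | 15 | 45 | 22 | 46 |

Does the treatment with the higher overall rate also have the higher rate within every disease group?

Stage II: Regimen Y 9/18 = 50.0%, Compound 2 29/47 = 61.7% → Compound 2
Stage IV: Regimen Y 3/12 = 25.0%, Compound 2 54/135 = 40.0% → Compound 2
Stage I: Regimen Y 68/108 = 63.0%, Compound 2 4/6 = 66.7% → Compound 2
Stage III: Regimen Y 15/45 = 33.3%, Compound 2 22/46 = 47.8% → Compound 2
Overall: Regimen Y 95/183 = 51.9%, Compound 2 109/234 = 46.6% → Regimen Y
Compound 2 wins each disease group but Regimen Y wins overall — the comparison reverses. Compound 2's patients skew toward stage IV, which has a lower base rate.

No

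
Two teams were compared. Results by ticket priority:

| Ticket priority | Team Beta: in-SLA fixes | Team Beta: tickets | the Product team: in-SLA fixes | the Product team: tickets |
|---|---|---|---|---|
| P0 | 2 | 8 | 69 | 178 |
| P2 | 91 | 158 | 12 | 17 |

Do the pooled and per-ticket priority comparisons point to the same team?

P0: Team Beta 2/8 = 25.0%, the Product team 69/178 = 38.8% → the Product team
P2: Team Beta 91/158 = 57.6%, the Product team 12/17 = 70.6% → the Product team
Overall: Team Beta 93/166 = 56.0%, the Product team 81/195 = 41.5% → Team Beta
The Product team wins each ticket group but Team Beta wins overall — the comparison reverses. The Product team's tickets skew toward P0, which has a lower base rate.

No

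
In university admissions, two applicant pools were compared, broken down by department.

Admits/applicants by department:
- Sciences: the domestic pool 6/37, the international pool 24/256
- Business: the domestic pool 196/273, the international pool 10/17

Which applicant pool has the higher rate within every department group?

Sciences: the domestic pool 6/37 = 16.2%, the international pool 24/256 = 9.4% → the domestic pool
Business: the domestic pool 196/273 = 71.8%, the international pool 10/17 = 58.8% → the domestic pool
The domestic pool has the higher rate in both groups.

the domestic pool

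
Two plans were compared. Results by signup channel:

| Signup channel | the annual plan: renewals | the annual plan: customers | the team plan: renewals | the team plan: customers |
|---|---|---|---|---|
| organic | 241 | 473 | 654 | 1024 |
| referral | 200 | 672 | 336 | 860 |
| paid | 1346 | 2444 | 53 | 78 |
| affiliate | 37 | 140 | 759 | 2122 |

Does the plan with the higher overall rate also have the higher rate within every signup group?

No

Organic: the annual plan 241/473 = 51.0%, the team plan 654/1024 = 63.9% → the team plan
Referral: the annual plan 200/672 = 29.8%, the team plan 336/860 = 39.1% → the team plan
Paid: the annual plan 1346/2444 = 55.1%, the team plan 53/78 = 67.9% → the team plan
Affiliate: the annual plan 37/140 = 26.4%, the team plan 759/2122 = 35.8% → the team plan
Overall: the annual plan 1824/3729 = 48.9%, the team plan 1802/4084 = 44.1% → the annual plan
The team plan wins each signup group but the annual plan wins overall — the comparison reverses. The team plan's customers skew toward affiliate, which has a lower base rate.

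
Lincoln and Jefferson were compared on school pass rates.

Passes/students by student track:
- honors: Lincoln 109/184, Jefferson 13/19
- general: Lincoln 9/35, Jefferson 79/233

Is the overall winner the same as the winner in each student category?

Honors: Lincoln 109/184 = 59.2%, Jefferson 13/19 = 68.4% → Jefferson
General: Lincoln 9/35 = 25.7%, Jefferson 79/233 = 33.9% → Jefferson
Overall: Lincoln 118/219 = 53.9%, Jefferson 92/252 = 36.5% → Lincoln
Jefferson wins each student group but Lincoln wins overall — the comparison reverses. Jefferson's students skew toward general, which has a lower base rate.

No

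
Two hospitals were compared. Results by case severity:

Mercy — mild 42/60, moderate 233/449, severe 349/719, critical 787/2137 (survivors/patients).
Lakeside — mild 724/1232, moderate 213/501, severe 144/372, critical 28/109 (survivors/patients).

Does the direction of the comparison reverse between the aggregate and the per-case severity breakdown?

Mild: Mercy 42/60 = 70.0%, Lakeside 724/1232 = 58.8% → Mercy
Moderate: Mercy 233/449 = 51.9%, Lakeside 213/501 = 42.5% → Mercy
Severe: Mercy 349/719 = 48.5%, Lakeside 144/372 = 38.7% → Mercy
Critical: Mercy 787/2137 = 36.8%, Lakeside 28/109 = 25.7% → Mercy
Overall: Mercy 1411/3365 = 41.9%, Lakeside 1109/2214 = 50.1% → Lakeside
Mercy wins each case group but Lakeside wins overall — the comparison reverses. Mercy's patients skew toward critical, which has a lower base rate.

Yes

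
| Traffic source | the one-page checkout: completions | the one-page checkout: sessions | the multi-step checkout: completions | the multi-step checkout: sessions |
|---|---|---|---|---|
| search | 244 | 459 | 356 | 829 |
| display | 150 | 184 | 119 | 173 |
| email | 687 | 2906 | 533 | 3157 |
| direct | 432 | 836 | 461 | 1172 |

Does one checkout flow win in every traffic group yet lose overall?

Search: the one-page checkout 244/459 = 53.2%, the multi-step checkout 356/829 = 42.9% → the one-page checkout
Display: the one-page checkout 150/184 = 81.5%, the multi-step checkout 119/173 = 68.8% → the one-page checkout
Email: the one-page checkout 687/2906 = 23.6%, the multi-step checkout 533/3157 = 16.9% → the one-page checkout
Direct: the one-page checkout 432/836 = 51.7%, the multi-step checkout 461/1172 = 39.3% → the one-page checkout
Overall: the one-page checkout 1513/4385 = 34.5%, the multi-step checkout 1469/5331 = 27.6% → the one-page checkout
The one-page checkout wins overall and in every traffic group — no reversal.

No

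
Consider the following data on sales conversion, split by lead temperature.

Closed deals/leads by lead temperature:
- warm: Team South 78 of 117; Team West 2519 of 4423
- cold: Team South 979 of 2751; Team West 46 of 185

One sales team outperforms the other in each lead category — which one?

Team South

Warm: Team South 78/117 = 66.7%, Team West 2519/4423 = 57.0% → Team South
Cold: Team South 979/2751 = 35.6%, Team West 46/185 = 24.9% → Team South
Team South has the higher rate in both groups.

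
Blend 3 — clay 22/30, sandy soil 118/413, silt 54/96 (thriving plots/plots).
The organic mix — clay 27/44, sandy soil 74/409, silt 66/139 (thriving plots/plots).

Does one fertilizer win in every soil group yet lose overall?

No

Clay: Blend 3 22/30 = 73.3%, the organic mix 27/44 = 61.4% → Blend 3
Sandy soil: Blend 3 118/413 = 28.6%, the organic mix 74/409 = 18.1% → Blend 3
Silt: Blend 3 54/96 = 56.2%, the organic mix 66/139 = 47.5% → Blend 3
Overall: Blend 3 194/539 = 36.0%, the organic mix 167/592 = 28.2% → Blend 3
Blend 3 wins overall and in every soil group — no reversal.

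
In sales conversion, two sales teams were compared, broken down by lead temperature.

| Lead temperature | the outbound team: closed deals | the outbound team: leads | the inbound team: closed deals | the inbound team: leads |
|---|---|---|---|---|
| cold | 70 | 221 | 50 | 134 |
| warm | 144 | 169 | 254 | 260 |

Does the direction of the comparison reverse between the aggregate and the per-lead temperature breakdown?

Cold: the outbound team 70/221 = 31.7%, the inbound team 50/134 = 37.3% → the inbound team
Warm: the outbound team 144/169 = 85.2%, the inbound team 254/260 = 97.7% → the inbound team
Overall: the outbound team 214/390 = 54.9%, the inbound team 304/394 = 77.2% → the inbound team
The inbound team wins overall and in every lead group — no reversal.

No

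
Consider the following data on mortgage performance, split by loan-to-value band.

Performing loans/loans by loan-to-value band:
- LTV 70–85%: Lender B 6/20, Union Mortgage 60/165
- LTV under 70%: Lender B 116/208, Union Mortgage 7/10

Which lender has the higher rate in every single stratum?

LTV 70–85%: Lender B 6/20 = 30.0%, Union Mortgage 60/165 = 36.4% → Union Mortgage
LTV under 70%: Lender B 116/208 = 55.8%, Union Mortgage 7/10 = 70.0% → Union Mortgage
Union Mortgage has the higher rate in both groups.

Union Mortgage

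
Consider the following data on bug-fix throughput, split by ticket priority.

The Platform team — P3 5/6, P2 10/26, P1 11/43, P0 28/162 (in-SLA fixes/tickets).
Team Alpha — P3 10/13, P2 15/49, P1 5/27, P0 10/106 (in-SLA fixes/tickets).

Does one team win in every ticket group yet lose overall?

No

P3: the Platform team 5/6 = 83.3%, Team Alpha 10/13 = 76.9% → the Platform team
P2: the Platform team 10/26 = 38.5%, Team Alpha 15/49 = 30.6% → the Platform team
P1: the Platform team 11/43 = 25.6%, Team Alpha 5/27 = 18.5% → the Platform team
P0: the Platform team 28/162 = 17.3%, Team Alpha 10/106 = 9.4% → the Platform team
Overall: the Platform team 54/237 = 22.8%, Team Alpha 40/195 = 20.5% → the Platform team
The Platform team wins overall and in every ticket group — no reversal.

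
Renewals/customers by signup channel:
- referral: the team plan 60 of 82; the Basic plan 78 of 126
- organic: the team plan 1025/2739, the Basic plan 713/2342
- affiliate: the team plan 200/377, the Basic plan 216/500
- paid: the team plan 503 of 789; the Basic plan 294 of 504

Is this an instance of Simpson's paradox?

Referral: the team plan 60/82 = 73.2%, the Basic plan 78/126 = 61.9% → the team plan
Organic: the team plan 1025/2739 = 37.4%, the Basic plan 713/2342 = 30.4% → the team plan
Affiliate: the team plan 200/377 = 53.1%, the Basic plan 216/500 = 43.2% → the team plan
Paid: the team plan 503/789 = 63.8%, the Basic plan 294/504 = 58.3% → the team plan
Overall: the team plan 1788/3987 = 44.8%, the Basic plan 1301/3472 = 37.5% → the team plan
The team plan wins overall and in every signup group — no reversal.

No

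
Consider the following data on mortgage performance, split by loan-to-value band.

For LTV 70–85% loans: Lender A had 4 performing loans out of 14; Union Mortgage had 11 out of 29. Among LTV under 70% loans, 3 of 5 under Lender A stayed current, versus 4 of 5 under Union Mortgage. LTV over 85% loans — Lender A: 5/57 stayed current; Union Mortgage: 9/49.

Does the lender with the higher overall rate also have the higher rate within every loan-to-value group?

LTV 70–85%: Lender A 4/14 = 28.6%, Union Mortgage 11/29 = 37.9% → Union Mortgage
LTV under 70%: Lender A 3/5 = 60.0%, Union Mortgage 4/5 = 80.0% → Union Mortgage
LTV over 85%: Lender A 5/57 = 8.8%, Union Mortgage 9/49 = 18.4% → Union Mortgage
Overall: Lender A 12/76 = 15.8%, Union Mortgage 24/83 = 28.9% → Union Mortgage
Union Mortgage wins overall and in every loan-to-value group — no reversal.

Yes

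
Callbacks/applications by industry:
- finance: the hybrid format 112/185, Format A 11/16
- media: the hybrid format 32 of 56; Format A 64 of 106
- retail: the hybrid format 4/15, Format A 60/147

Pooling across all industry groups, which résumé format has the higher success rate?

Finance: the hybrid format 112/185 = 60.5%, Format A 11/16 = 68.8% → Format A
Media: the hybrid format 32/56 = 57.1%, Format A 64/106 = 60.4% → Format A
Retail: the hybrid format 4/15 = 26.7%, Format A 60/147 = 40.8% → Format A
Overall: the hybrid format 148/256 = 57.8%, Format A 135/269 = 50.2% → the hybrid format
(Format A wins every industry group but the hybrid format wins overall — Format A's applications skew toward the low-rate retail group.)

the hybrid format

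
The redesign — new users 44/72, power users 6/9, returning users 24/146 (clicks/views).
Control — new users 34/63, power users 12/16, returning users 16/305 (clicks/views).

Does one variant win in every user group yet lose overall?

No

New users: the redesign 44/72 = 61.1%, Control 34/63 = 54.0% → the redesign
Power users: the redesign 6/9 = 66.7%, Control 12/16 = 75.0% → Control
Returning users: the redesign 24/146 = 16.4%, Control 16/305 = 5.2% → the redesign
Overall: the redesign 74/227 = 32.6%, Control 62/384 = 16.1% → the redesign
Neither sweeps: the redesign wins 2 of 3 groups, Control wins 1. The redesign wins overall but not every group — no Simpson reversal.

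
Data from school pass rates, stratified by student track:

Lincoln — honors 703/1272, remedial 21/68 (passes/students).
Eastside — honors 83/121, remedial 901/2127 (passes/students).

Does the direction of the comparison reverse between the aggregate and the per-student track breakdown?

Yes

Honors: Lincoln 703/1272 = 55.3%, Eastside 83/121 = 68.6% → Eastside
Remedial: Lincoln 21/68 = 30.9%, Eastside 901/2127 = 42.4% → Eastside
Overall: Lincoln 724/1340 = 54.0%, Eastside 984/2248 = 43.8% → Lincoln
Eastside wins each student group but Lincoln wins overall — the comparison reverses. Eastside's students skew toward remedial, which has a lower base rate.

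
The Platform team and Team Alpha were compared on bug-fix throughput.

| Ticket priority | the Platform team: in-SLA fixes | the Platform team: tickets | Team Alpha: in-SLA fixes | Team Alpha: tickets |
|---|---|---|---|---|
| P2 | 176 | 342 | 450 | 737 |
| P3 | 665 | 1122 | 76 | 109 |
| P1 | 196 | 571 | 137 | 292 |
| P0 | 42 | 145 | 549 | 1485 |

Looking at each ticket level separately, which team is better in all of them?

P2: the Platform team 176/342 = 51.5%, Team Alpha 450/737 = 61.1% → Team Alpha
P3: the Platform team 665/1122 = 59.3%, Team Alpha 76/109 = 69.7% → Team Alpha
P1: the Platform team 196/571 = 34.3%, Team Alpha 137/292 = 46.9% → Team Alpha
P0: the Platform team 42/145 = 29.0%, Team Alpha 549/1485 = 37.0% → Team Alpha
Team Alpha has the higher rate in all 4 groups.

Team Alpha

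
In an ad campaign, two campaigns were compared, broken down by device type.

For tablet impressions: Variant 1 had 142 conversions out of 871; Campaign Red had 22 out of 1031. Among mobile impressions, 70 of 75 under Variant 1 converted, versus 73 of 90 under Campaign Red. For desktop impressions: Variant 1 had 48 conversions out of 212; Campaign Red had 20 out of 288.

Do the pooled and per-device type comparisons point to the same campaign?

Tablet: Variant 1 142/871 = 16.3%, Campaign Red 22/1031 = 2.1% → Variant 1
Mobile: Variant 1 70/75 = 93.3%, Campaign Red 73/90 = 81.1% → Variant 1
Desktop: Variant 1 48/212 = 22.6%, Campaign Red 20/288 = 6.9% → Variant 1
Overall: Variant 1 260/1158 = 22.5%, Campaign Red 115/1409 = 8.2% → Variant 1
Variant 1 wins overall and in every device group — no reversal.

Yes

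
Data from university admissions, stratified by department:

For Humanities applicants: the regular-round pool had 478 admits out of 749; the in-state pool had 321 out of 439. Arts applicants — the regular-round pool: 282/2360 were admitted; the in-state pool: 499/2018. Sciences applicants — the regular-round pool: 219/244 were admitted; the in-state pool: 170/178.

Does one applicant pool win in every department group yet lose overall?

Humanities: the regular-round pool 478/749 = 63.8%, the in-state pool 321/439 = 73.1% → the in-state pool
Arts: the regular-round pool 282/2360 = 11.9%, the in-state pool 499/2018 = 24.7% → the in-state pool
Sciences: the regular-round pool 219/244 = 89.8%, the in-state pool 170/178 = 95.5% → the in-state pool
Overall: the regular-round pool 979/3353 = 29.2%, the in-state pool 990/2635 = 37.6% → the in-state pool
The in-state pool wins overall and in every department group — no reversal.

No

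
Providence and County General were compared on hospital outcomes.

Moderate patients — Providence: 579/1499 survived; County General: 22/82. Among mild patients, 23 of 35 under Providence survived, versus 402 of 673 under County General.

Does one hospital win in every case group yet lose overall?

Yes

Moderate: Providence 579/1499 = 38.6%, County General 22/82 = 26.8% → Providence
Mild: Providence 23/35 = 65.7%, County General 402/673 = 59.7% → Providence
Overall: Providence 602/1534 = 39.2%, County General 424/755 = 56.2% → County General
Providence wins each case group but County General wins overall — the comparison reverses. Providence's patients skew toward moderate, which has a lower base rate.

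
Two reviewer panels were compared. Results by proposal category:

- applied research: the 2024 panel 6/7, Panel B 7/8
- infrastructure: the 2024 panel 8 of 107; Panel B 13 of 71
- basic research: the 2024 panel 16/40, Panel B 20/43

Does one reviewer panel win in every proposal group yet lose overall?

Applied research: the 2024 panel 6/7 = 85.7%, Panel B 7/8 = 87.5% → Panel B
Infrastructure: the 2024 panel 8/107 = 7.5%, Panel B 13/71 = 18.3% → Panel B
Basic research: the 2024 panel 16/40 = 40.0%, Panel B 20/43 = 46.5% → Panel B
Overall: the 2024 panel 30/154 = 19.5%, Panel B 40/122 = 32.8% → Panel B
Panel B wins overall and in every proposal group — no reversal.

No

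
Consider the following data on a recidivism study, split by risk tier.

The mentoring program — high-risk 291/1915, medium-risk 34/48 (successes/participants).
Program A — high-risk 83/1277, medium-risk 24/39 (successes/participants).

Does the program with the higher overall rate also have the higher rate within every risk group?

Yes

High-risk: the mentoring program 291/1915 = 15.2%, Program A 83/1277 = 6.5% → the mentoring program
Medium-risk: the mentoring program 34/48 = 70.8%, Program A 24/39 = 61.5% → the mentoring program
Overall: the mentoring program 325/1963 = 16.6%, Program A 107/1316 = 8.1% → the mentoring program
The mentoring program wins overall and in every risk group — no reversal.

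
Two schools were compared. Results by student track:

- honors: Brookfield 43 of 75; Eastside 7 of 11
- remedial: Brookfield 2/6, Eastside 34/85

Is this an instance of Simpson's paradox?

Yes

Honors: Brookfield 43/75 = 57.3%, Eastside 7/11 = 63.6% → Eastside
Remedial: Brookfield 2/6 = 33.3%, Eastside 34/85 = 40.0% → Eastside
Overall: Brookfield 45/81 = 55.6%, Eastside 41/96 = 42.7% → Brookfield
Eastside wins each student group but Brookfield wins overall — the comparison reverses. Eastside's students skew toward remedial, which has a lower base rate.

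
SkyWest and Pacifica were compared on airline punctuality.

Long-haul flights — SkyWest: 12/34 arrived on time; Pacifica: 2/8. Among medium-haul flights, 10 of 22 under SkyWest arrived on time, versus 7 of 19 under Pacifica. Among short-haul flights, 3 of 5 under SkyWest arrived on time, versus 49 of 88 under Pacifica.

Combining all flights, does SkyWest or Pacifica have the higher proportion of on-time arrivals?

Long-haul: SkyWest 12/34 = 35.3%, Pacifica 2/8 = 25.0% → SkyWest
Medium-haul: SkyWest 10/22 = 45.5%, Pacifica 7/19 = 36.8% → SkyWest
Short-haul: SkyWest 3/5 = 60.0%, Pacifica 49/88 = 55.7% → SkyWest
Overall: SkyWest 25/61 = 41.0%, Pacifica 58/115 = 50.4% → Pacifica
(SkyWest wins every route group but Pacifica wins overall — SkyWest's flights skew toward the low-rate long-haul group.)

Pacifica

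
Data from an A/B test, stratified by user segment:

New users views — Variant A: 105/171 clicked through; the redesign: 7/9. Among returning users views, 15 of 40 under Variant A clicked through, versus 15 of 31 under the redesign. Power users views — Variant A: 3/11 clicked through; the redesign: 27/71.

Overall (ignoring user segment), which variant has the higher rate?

Variant A

New users: Variant A 105/171 = 61.4%, the redesign 7/9 = 77.8% → the redesign
Returning users: Variant A 15/40 = 37.5%, the redesign 15/31 = 48.4% → the redesign
Power users: Variant A 3/11 = 27.3%, the redesign 27/71 = 38.0% → the redesign
Overall: Variant A 123/222 = 55.4%, the redesign 49/111 = 44.1% → Variant A
(The redesign wins every user group but Variant A wins overall — the redesign's views skew toward the low-rate power users group.)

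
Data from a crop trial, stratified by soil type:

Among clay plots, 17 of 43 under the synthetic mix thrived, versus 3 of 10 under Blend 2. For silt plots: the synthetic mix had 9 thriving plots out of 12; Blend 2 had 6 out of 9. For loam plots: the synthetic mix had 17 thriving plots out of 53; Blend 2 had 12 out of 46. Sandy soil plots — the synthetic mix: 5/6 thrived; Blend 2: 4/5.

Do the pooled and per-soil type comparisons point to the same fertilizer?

Yes

Clay: the synthetic mix 17/43 = 39.5%, Blend 2 3/10 = 30.0% → the synthetic mix
Silt: the synthetic mix 9/12 = 75.0%, Blend 2 6/9 = 66.7% → the synthetic mix
Loam: the synthetic mix 17/53 = 32.1%, Blend 2 12/46 = 26.1% → the synthetic mix
Sandy soil: the synthetic mix 5/6 = 83.3%, Blend 2 4/5 = 80.0% → the synthetic mix
Overall: the synthetic mix 48/114 = 42.1%, Blend 2 25/70 = 35.7% → the synthetic mix
The synthetic mix wins overall and in every soil group — no reversal.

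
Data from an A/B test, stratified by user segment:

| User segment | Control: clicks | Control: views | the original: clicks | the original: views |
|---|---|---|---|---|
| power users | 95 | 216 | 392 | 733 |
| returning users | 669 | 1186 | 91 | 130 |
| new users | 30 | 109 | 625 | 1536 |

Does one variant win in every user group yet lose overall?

Power users: Control 95/216 = 44.0%, the original 392/733 = 53.5% → the original
Returning users: Control 669/1186 = 56.4%, the original 91/130 = 70.0% → the original
New users: Control 30/109 = 27.5%, the original 625/1536 = 40.7% → the original
Overall: Control 794/1511 = 52.5%, the original 1108/2399 = 46.2% → Control
The original wins each user group but Control wins overall — the comparison reverses. The original's views skew toward new users, which has a lower base rate.

Yes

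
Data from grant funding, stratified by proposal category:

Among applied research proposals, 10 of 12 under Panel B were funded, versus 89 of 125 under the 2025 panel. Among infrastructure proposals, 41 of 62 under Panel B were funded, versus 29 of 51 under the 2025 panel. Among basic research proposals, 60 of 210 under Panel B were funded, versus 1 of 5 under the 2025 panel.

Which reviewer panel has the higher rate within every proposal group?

Applied research: Panel B 10/12 = 83.3%, the 2025 panel 89/125 = 71.2% → Panel B
Infrastructure: Panel B 41/62 = 66.1%, the 2025 panel 29/51 = 56.9% → Panel B
Basic research: Panel B 60/210 = 28.6%, the 2025 panel 1/5 = 20.0% → Panel B
Panel B has the higher rate in all 3 groups.

Panel B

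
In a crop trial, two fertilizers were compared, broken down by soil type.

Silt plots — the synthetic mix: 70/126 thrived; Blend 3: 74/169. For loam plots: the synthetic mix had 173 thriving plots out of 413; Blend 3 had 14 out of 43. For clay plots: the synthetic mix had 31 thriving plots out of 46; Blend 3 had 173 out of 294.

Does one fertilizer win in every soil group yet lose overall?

Yes

Silt: the synthetic mix 70/126 = 55.6%, Blend 3 74/169 = 43.8% → the synthetic mix
Loam: the synthetic mix 173/413 = 41.9%, Blend 3 14/43 = 32.6% → the synthetic mix
Clay: the synthetic mix 31/46 = 67.4%, Blend 3 173/294 = 58.8% → the synthetic mix
Overall: the synthetic mix 274/585 = 46.8%, Blend 3 261/506 = 51.6% → Blend 3
The synthetic mix wins each soil group but Blend 3 wins overall — the comparison reverses. The synthetic mix's plots skew toward loam, which has a lower base rate.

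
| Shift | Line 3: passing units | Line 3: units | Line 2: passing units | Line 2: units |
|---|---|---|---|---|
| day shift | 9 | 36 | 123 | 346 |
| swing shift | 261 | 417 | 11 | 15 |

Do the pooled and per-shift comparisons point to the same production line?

No

Day shift: Line 3 9/36 = 25.0%, Line 2 123/346 = 35.5% → Line 2
Swing shift: Line 3 261/417 = 62.6%, Line 2 11/15 = 73.3% → Line 2
Overall: Line 3 270/453 = 59.6%, Line 2 134/361 = 37.1% → Line 3
Line 2 wins each shift group but Line 3 wins overall — the comparison reverses. Line 2's units skew toward day shift, which has a lower base rate.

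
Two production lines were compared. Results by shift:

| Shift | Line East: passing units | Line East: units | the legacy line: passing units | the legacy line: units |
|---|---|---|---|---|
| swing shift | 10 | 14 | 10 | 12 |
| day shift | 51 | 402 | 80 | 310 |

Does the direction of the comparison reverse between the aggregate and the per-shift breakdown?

Swing shift: Line East 10/14 = 71.4%, the legacy line 10/12 = 83.3% → the legacy line
Day shift: Line East 51/402 = 12.7%, the legacy line 80/310 = 25.8% → the legacy line
Overall: Line East 61/416 = 14.7%, the legacy line 90/322 = 28.0% → the legacy line
The legacy line wins overall and in every shift group — no reversal.

No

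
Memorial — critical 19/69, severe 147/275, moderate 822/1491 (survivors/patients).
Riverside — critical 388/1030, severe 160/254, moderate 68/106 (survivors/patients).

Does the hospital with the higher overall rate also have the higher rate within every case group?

Critical: Memorial 19/69 = 27.5%, Riverside 388/1030 = 37.7% → Riverside
Severe: Memorial 147/275 = 53.5%, Riverside 160/254 = 63.0% → Riverside
Moderate: Memorial 822/1491 = 55.1%, Riverside 68/106 = 64.2% → Riverside
Overall: Memorial 988/1835 = 53.8%, Riverside 616/1390 = 44.3% → Memorial
Riverside wins each case group but Memorial wins overall — the comparison reverses. Riverside's patients skew toward critical, which has a lower base rate.

No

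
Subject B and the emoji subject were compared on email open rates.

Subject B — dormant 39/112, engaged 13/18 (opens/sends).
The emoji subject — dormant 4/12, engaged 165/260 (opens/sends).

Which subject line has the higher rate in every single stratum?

Dormant: Subject B 39/112 = 34.8%, the emoji subject 4/12 = 33.3% → Subject B
Engaged: Subject B 13/18 = 72.2%, the emoji subject 165/260 = 63.5% → Subject B
Subject B has the higher rate in both groups.

Subject B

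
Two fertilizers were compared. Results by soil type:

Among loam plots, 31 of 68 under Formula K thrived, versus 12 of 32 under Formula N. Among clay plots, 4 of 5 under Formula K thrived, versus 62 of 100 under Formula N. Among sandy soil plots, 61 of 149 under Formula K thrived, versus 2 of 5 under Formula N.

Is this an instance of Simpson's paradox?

Loam: Formula K 31/68 = 45.6%, Formula N 12/32 = 37.5% → Formula K
Clay: Formula K 4/5 = 80.0%, Formula N 62/100 = 62.0% → Formula K
Sandy soil: Formula K 61/149 = 40.9%, Formula N 2/5 = 40.0% → Formula K
Overall: Formula K 96/222 = 43.2%, Formula N 76/137 = 55.5% → Formula N
Formula K wins each soil group but Formula N wins overall — the comparison reverses. Formula K's plots skew toward sandy soil, which has a lower base rate.

Yes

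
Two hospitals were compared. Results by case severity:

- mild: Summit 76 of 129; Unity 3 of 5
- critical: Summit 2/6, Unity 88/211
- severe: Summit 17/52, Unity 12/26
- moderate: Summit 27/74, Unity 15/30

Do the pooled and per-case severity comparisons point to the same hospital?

No

Mild: Summit 76/129 = 58.9%, Unity 3/5 = 60.0% → Unity
Critical: Summit 2/6 = 33.3%, Unity 88/211 = 41.7% → Unity
Severe: Summit 17/52 = 32.7%, Unity 12/26 = 46.2% → Unity
Moderate: Summit 27/74 = 36.5%, Unity 15/30 = 50.0% → Unity
Overall: Summit 122/261 = 46.7%, Unity 118/272 = 43.4% → Summit
Unity wins each case group but Summit wins overall — the comparison reverses. Unity's patients skew toward critical, which has a lower base rate.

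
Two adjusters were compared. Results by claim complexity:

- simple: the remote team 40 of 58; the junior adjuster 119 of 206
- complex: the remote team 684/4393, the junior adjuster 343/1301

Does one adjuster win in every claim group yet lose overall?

Simple: the remote team 40/58 = 69.0%, the junior adjuster 119/206 = 57.8% → the remote team
Complex: the remote team 684/4393 = 15.6%, the junior adjuster 343/1301 = 26.4% → the junior adjuster
Overall: the remote team 724/4451 = 16.3%, the junior adjuster 462/1507 = 30.7% → the junior adjuster
Neither sweeps: the remote team wins 1 of 2 groups, the junior adjuster wins 1. The junior adjuster wins overall but not every group — no Simpson reversal.

No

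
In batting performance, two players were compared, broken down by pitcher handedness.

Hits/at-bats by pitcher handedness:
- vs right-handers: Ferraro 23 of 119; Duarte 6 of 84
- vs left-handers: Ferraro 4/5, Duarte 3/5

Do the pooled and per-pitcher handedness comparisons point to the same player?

Yes

Vs right-handers: Ferraro 23/119 = 19.3%, Duarte 6/84 = 7.1% → Ferraro
Vs left-handers: Ferraro 4/5 = 80.0%, Duarte 3/5 = 60.0% → Ferraro
Overall: Ferraro 27/124 = 21.8%, Duarte 9/89 = 10.1% → Ferraro
Ferraro wins overall and in every pitcher group — no reversal.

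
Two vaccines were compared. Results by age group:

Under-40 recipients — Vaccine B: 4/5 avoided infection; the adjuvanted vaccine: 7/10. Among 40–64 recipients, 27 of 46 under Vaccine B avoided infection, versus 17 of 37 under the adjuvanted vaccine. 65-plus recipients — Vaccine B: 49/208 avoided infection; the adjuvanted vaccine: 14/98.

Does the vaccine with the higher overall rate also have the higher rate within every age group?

Under-40: Vaccine B 4/5 = 80.0%, the adjuvanted vaccine 7/10 = 70.0% → Vaccine B
40–64: Vaccine B 27/46 = 58.7%, the adjuvanted vaccine 17/37 = 45.9% → Vaccine B
65-plus: Vaccine B 49/208 = 23.6%, the adjuvanted vaccine 14/98 = 14.3% → Vaccine B
Overall: Vaccine B 80/259 = 30.9%, the adjuvanted vaccine 38/145 = 26.2% → Vaccine B
Vaccine B wins overall and in every age group — no reversal.

Yes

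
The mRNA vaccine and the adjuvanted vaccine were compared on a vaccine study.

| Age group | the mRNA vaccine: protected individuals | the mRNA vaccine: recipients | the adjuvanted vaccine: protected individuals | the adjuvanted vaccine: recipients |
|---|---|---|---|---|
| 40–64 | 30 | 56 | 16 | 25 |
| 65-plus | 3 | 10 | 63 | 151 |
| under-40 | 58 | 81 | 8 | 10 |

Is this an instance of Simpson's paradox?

40–64: the mRNA vaccine 30/56 = 53.6%, the adjuvanted vaccine 16/25 = 64.0% → the adjuvanted vaccine
65-plus: the mRNA vaccine 3/10 = 30.0%, the adjuvanted vaccine 63/151 = 41.7% → the adjuvanted vaccine
Under-40: the mRNA vaccine 58/81 = 71.6%, the adjuvanted vaccine 8/10 = 80.0% → the adjuvanted vaccine
Overall: the mRNA vaccine 91/147 = 61.9%, the adjuvanted vaccine 87/186 = 46.8% → the mRNA vaccine
The adjuvanted vaccine wins each age group but the mRNA vaccine wins overall — the comparison reverses. The adjuvanted vaccine's recipients skew toward 65-plus, which has a lower base rate.

Yes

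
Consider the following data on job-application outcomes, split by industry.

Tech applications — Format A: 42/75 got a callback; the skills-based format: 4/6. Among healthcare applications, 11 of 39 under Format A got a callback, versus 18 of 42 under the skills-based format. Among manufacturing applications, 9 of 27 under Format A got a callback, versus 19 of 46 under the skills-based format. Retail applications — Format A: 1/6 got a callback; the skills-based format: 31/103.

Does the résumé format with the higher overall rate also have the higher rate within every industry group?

No

Tech: Format A 42/75 = 56.0%, the skills-based format 4/6 = 66.7% → the skills-based format
Healthcare: Format A 11/39 = 28.2%, the skills-based format 18/42 = 42.9% → the skills-based format
Manufacturing: Format A 9/27 = 33.3%, the skills-based format 19/46 = 41.3% → the skills-based format
Retail: Format A 1/6 = 16.7%, the skills-based format 31/103 = 30.1% → the skills-based format
Overall: Format A 63/147 = 42.9%, the skills-based format 72/197 = 36.5% → Format A
The skills-based format wins each industry group but Format A wins overall — the comparison reverses. The skills-based format's applications skew toward retail, which has a lower base rate.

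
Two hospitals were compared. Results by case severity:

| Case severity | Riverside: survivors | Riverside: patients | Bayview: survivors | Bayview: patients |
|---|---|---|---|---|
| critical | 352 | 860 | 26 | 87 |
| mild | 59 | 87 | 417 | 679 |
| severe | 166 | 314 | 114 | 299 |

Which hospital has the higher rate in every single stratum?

Critical: Riverside 352/860 = 40.9%, Bayview 26/87 = 29.9% → Riverside
Mild: Riverside 59/87 = 67.8%, Bayview 417/679 = 61.4% → Riverside
Severe: Riverside 166/314 = 52.9%, Bayview 114/299 = 38.1% → Riverside
Riverside has the higher rate in all 3 groups.

Riverside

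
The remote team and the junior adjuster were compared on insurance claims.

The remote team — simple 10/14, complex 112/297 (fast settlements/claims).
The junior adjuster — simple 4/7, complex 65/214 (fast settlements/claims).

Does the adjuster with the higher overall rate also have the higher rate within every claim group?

Simple: the remote team 10/14 = 71.4%, the junior adjuster 4/7 = 57.1% → the remote team
Complex: the remote team 112/297 = 37.7%, the junior adjuster 65/214 = 30.4% → the remote team
Overall: the remote team 122/311 = 39.2%, the junior adjuster 69/221 = 31.2% → the remote team
The remote team wins overall and in every claim group — no reversal.

Yes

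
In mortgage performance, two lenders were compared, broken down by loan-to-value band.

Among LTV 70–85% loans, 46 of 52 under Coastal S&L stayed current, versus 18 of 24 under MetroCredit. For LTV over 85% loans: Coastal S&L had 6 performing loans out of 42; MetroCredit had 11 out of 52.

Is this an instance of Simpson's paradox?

LTV 70–85%: Coastal S&L 46/52 = 88.5%, MetroCredit 18/24 = 75.0% → Coastal S&L
LTV over 85%: Coastal S&L 6/42 = 14.3%, MetroCredit 11/52 = 21.2% → MetroCredit
Overall: Coastal S&L 52/94 = 55.3%, MetroCredit 29/76 = 38.2% → Coastal S&L
Neither sweeps: Coastal S&L wins 1 of 2 groups, MetroCredit wins 1. Coastal S&L wins overall but not every group — no Simpson reversal.

No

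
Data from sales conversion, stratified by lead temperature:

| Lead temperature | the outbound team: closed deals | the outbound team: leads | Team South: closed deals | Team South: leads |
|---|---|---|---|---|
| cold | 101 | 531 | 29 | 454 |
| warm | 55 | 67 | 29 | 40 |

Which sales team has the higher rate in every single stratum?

Cold: the outbound team 101/531 = 19.0%, Team South 29/454 = 6.4% → the outbound team
Warm: the outbound team 55/67 = 82.1%, Team South 29/40 = 72.5% → the outbound team
The outbound team has the higher rate in both groups.

the outbound team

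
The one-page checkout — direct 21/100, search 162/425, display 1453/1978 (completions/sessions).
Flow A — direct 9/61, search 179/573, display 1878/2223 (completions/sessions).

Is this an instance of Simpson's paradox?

Direct: the one-page checkout 21/100 = 21.0%, Flow A 9/61 = 14.8% → the one-page checkout
Search: the one-page checkout 162/425 = 38.1%, Flow A 179/573 = 31.2% → the one-page checkout
Display: the one-page checkout 1453/1978 = 73.5%, Flow A 1878/2223 = 84.5% → Flow A
Overall: the one-page checkout 1636/2503 = 65.4%, Flow A 2066/2857 = 72.3% → Flow A
Neither sweeps: the one-page checkout wins 2 of 3 groups, Flow A wins 1. Flow A wins overall but not every group — no Simpson reversal.

No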